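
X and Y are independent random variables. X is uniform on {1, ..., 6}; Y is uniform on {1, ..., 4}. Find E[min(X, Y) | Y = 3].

5/2

P(Y = 3) = 1/4.
Summing min(X,Y)·P(x,y) over outcomes with Y = 3 gives 5/8.
E[min(X, Y) | Y = 3] = (5/8) / (1/4) = 5/2.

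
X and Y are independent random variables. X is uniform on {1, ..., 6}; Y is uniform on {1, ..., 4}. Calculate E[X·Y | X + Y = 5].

5

Outcomes with X + Y = 5: (1,4), (2,3), (3,2), (4,1), each with probability 1/24.
E[X·Y | X + Y = 5] = (4 + 6 + 6 + 4) / 4 = 5.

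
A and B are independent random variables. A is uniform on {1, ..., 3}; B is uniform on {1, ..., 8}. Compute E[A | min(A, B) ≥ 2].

5/2

P(min(A, B) ≥ 2) = 7/12.
Summing A·P(x,y) over outcomes with min(A, B) ≥ 2 gives 35/24.
E[A | min(A, B) ≥ 2] = (35/24) / (7/12) = 5/2.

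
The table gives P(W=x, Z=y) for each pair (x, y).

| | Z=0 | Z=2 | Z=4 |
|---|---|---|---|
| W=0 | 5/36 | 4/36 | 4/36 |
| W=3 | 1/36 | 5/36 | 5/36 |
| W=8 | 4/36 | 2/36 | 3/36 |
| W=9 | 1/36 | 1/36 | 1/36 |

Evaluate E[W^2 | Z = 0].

P(Z = 0) = 11/36.
Σ W^2·P over the event = 0·(5/36) + 9·(1/36) + 64·(4/36) + 81·(1/36) = 173/18.
E[W^2 | Z = 0] = (173/18) / (11/36) = 346/11.

346/11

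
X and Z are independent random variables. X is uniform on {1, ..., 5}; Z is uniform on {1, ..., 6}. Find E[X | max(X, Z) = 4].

22/7

Outcomes with max(X, Z) = 4: (1,4), (2,4), (3,4), (4,1), (4,2), (4,3), (4,4), each with probability 1/30.
E[X | max(X, Z) = 4] = (1 + 2 + 3 + 4 + 4 + 4 + 4) / 7 = 22/7.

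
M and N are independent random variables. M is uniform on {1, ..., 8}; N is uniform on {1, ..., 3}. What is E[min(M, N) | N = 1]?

1

Outcomes with N = 1: (1,1), (2,1), (3,1), (4,1), (5,1), (6,1), (7,1), (8,1), each with probability 1/24.
E[min(M, N) | N = 1] = (1 + 1 + 1 + 1 + 1 + 1 + 1 + 1) / 8 = 1.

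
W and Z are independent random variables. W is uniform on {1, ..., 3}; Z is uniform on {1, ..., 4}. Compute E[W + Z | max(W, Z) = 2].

10/3

Outcomes with max(W, Z) = 2: (1,2), (2,1), (2,2), each with probability 1/12.
E[W + Z | max(W, Z) = 2] = (3 + 3 + 4) / 3 = 10/3.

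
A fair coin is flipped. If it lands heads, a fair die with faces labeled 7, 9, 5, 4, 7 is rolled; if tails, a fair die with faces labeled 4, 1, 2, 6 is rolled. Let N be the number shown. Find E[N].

E[N | heads] = (7+9+5+4+7)/5 = 32/5.
E[N | tails] = (4+1+2+6)/4 = 13/4.
E[N] = (1/2)·(32/5) + (1/2)·(13/4) = 193/40.

193/40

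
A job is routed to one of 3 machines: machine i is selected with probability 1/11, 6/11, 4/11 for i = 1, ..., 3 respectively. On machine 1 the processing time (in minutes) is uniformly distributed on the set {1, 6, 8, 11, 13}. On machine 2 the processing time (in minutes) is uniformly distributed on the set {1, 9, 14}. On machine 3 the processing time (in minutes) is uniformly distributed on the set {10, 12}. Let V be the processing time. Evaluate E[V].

499/55

E[V | machine 1] = (1+6+8+11+13)/5 = 39/5.
E[V | machine 2] = (1+9+14)/3 = 8.
E[V | machine 3] = (10+12)/2 = 11.
E[V] = (1/11)·(39/5) + (6/11)·(8) + (4/11)·(11) = 499/55.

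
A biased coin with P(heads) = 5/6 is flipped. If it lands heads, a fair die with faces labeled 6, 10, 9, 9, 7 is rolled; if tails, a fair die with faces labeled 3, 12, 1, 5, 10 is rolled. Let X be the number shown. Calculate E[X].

118/15

E[X | heads] = (6+10+9+9+7)/5 = 41/5.
E[X | tails] = (3+12+1+5+10)/5 = 31/5.
E[X] = (5/6)·(41/5) + (1/6)·(31/5) = 118/15.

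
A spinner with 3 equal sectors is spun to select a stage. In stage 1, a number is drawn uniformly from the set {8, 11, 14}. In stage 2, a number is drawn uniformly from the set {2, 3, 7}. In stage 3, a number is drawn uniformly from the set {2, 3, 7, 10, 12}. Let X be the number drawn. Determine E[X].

E[X | stage 1] = (8+11+14)/3 = 11.
E[X | stage 2] = (2+3+7)/3 = 4.
E[X | stage 3] = (2+3+7+10+12)/5 = 34/5.
By the law of total expectation,
E[X] = (1/3)·(11) + (1/3)·(4) + (1/3)·(34/5) = 109/15.

109/15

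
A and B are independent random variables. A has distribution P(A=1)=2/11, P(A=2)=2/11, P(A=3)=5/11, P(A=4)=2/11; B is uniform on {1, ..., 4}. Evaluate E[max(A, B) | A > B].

29/9

P(A > B) = 9/22.
Summing max(A,B)·P(x,y) over outcomes with A > B gives 29/22.
E[max(A, B) | A > B] = (29/22) / (9/22) = 29/9.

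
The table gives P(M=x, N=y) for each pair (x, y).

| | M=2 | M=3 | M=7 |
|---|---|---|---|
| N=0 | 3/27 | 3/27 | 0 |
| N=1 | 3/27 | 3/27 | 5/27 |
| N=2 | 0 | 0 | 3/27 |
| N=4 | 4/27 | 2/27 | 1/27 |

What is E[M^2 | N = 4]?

P(N = 4) = 7/27.
Σ M^2·P over the event = 4·(4/27) + 9·(2/27) + 49·(1/27) = 83/27.
E[M^2 | N = 4] = (83/27) / (7/27) = 83/7.

83/7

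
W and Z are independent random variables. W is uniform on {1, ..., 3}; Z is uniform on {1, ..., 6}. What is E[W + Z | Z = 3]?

5

Outcomes with Z = 3: (1,3), (2,3), (3,3), each with probability 1/18.
E[W + Z | Z = 3] = (4 + 5 + 6) / 3 = 5.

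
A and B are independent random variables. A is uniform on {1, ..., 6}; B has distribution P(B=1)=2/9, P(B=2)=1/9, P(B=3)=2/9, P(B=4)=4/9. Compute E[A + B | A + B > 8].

47/5

P(A + B > 8) = 5/27.
Summing (A+B)·P(x,y) over outcomes with A + B > 8 gives 47/27.
E[A + B | A + B > 8] = (47/27) / (5/27) = 47/5.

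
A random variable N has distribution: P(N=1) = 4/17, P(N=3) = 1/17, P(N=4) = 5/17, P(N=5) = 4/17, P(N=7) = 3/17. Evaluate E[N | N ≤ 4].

27/10

P(N ≤ 4) = 10/17.
Σ over the event: 1·4/17 + 3·1/17 + 4·5/17 = 27/17.
E[N | N ≤ 4] = (27/17) / (10/17) = 27/10.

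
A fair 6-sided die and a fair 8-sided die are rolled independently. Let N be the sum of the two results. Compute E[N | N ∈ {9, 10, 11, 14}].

P(N ∈ {9, 10, 11, 14}) = 1/3.
Σ over the event: 9·1/8 + 10·5/48 + 11·1/12 + 14·1/48 = 27/8.
E[N | N ∈ {9, 10, 11, 14}] = (27/8) / (1/3) = 81/8.

81/8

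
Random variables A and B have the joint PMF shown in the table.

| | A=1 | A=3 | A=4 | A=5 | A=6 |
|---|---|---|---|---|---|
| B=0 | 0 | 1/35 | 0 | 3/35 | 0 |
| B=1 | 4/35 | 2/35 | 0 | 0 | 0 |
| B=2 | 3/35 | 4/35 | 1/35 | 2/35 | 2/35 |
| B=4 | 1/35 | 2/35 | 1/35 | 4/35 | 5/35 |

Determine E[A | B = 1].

5/3

P(B = 1) = 6/35.
Σ A·P over the event = 1·(4/35) + 3·(2/35) = 2/7.
E[A | B = 1] = (2/7) / (6/35) = 5/3.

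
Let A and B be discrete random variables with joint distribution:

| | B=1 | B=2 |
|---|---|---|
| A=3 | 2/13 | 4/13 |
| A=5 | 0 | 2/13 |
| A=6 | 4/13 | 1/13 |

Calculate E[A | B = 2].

4

P(B = 2) = 7/13.
Summing A·P(A=x,B=y) over the conditioning event gives 28/13.
E[A | B = 2] = (28/13) / (7/13) = 4.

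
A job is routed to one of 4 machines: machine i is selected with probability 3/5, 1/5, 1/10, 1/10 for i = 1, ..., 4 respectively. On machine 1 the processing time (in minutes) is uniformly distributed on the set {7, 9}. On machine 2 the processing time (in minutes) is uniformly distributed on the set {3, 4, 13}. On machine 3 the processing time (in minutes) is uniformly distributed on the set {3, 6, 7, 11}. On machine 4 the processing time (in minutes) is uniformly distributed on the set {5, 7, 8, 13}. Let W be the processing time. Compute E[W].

229/30

E[W | machine 1] = (7+9)/2 = 8.
E[W | machine 2] = (3+4+13)/3 = 20/3.
E[W | machine 3] = (3+6+7+11)/4 = 27/4.
E[W | machine 4] = (5+7+8+13)/4 = 33/4.
By the law of total expectation,
E[W] = (3/5)·(8) + (1/5)·(20/3) + (1/10)·(27/4) + (1/10)·(33/4) = 229/30.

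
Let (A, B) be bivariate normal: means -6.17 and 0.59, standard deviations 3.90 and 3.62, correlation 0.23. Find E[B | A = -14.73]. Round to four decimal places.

-1.2375

The regression of B on A has slope ρ·σ_B/σ_A and passes through (μ_A, μ_B).
E[B | A=-14.73] = 0.59 + (0.23)·(3.62/3.90)·(-14.73 − (-6.17)) = 0.59 + (0.21349)·(-8.56) = -1.2375.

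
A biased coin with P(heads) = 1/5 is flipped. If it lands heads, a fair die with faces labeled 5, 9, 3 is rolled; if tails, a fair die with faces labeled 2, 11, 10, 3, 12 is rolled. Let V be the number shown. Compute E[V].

E[V | heads] = (5+9+3)/3 = 17/3.
E[V | tails] = (2+11+10+3+12)/5 = 38/5.
By the law of total expectation,
E[V] = (1/5)·(17/3) + (4/5)·(38/5) = 541/75.

541/75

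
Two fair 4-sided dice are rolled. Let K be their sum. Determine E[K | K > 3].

P(K > 3) = 13/16.
Σ over the event: 4·3/16 + 5·1/4 + 6·3/16 + 7·1/8 + 8·1/16 = 9/2.
E[K | K > 3] = (9/2) / (13/16) = 72/13.

72/13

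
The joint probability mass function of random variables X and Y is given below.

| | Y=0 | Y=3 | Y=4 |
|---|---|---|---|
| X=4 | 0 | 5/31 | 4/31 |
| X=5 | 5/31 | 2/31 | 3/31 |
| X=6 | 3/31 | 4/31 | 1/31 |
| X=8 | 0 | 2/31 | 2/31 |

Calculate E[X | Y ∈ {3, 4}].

123/23

P(Y ∈ {3, 4}) = 23/31.
Σ X·P over the event = 4·(5/31) + 4·(4/31) + 5·(2/31) + 5·(3/31) + 6·(4/31) + 6·(1/31) + 8·(2/31) + 8·(2/31) = 123/31.
E[X | Y ∈ {3, 4}] = (123/31) / (23/31) = 123/23.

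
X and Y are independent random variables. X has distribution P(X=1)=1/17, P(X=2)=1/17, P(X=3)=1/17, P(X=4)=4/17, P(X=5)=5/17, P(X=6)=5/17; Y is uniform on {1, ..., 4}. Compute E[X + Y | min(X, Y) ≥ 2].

31/4

P(min(X, Y) ≥ 2) = 12/17.
Summing (X+Y)·P(x,y) over outcomes with min(X, Y) ≥ 2 gives 93/17.
E[X + Y | min(X, Y) ≥ 2] = (93/17) / (12/17) = 31/4.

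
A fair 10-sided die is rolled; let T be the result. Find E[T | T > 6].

Given T > 6, T is equally likely to be any of {7, 8, 9, 10}.
E[T | T > 6] = (7 + 8 + 9 + 10) / 4 = 17/2.

17/2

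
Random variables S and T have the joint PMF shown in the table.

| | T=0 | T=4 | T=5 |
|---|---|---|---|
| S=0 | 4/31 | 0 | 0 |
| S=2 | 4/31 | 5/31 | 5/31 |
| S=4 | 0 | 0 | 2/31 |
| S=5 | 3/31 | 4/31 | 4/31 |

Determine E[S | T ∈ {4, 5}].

P(T ∈ {4, 5}) = 20/31.
Summing S·P(S=x,T=y) over the conditioning event gives 68/31.
E[S | T ∈ {4, 5}] = (68/31) / (20/31) = 17/5.

17/5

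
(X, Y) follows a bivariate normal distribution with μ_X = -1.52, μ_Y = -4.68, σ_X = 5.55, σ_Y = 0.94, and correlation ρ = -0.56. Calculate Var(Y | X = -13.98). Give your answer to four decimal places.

For a bivariate normal, Var(Y | X=x) = σ_Y²(1 − ρ²).
Var(Y | X=-13.98) = (0.94)²·(1 − (-0.56)²) = 0.8836·0.6864 = 0.6065.

0.6065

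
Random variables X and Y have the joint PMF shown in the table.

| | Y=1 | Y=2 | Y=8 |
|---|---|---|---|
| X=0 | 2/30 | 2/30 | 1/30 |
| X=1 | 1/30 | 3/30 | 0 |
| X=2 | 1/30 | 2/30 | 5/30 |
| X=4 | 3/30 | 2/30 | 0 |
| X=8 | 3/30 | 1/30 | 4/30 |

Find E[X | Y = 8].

21/5

P(Y = 8) = 1/3.
Σ X·P over the event = 0·(1/30) + 2·(5/30) + 8·(4/30) = 7/5.
E[X | Y = 8] = (7/5) / (1/3) = 21/5.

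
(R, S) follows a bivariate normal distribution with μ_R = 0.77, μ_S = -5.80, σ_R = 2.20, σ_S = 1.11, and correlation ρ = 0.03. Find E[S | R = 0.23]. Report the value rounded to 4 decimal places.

-5.8082

E[S | R=x] = μ_S + ρ(σ_S/σ_R)(x − μ_R) for jointly normal variables.
E[S | R=0.23] = -5.80 + (0.03)·(1.11/2.20)·(0.23 − (0.77)) = -5.80 + (0.015136)·(-0.54) = -5.8082.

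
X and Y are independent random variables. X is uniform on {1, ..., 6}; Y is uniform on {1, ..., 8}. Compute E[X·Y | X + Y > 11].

233/6

Outcomes with X + Y > 11: (4,8), (5,7), (5,8), (6,6), (6,7), (6,8), each with probability 1/48.
E[X·Y | X + Y > 11] = (32 + 35 + 40 + 36 + 42 + 48) / 6 = 233/6.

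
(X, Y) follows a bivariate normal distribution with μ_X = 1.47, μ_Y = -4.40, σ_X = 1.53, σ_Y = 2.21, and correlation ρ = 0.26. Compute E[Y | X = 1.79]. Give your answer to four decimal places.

The regression of Y on X has slope ρ·σ_Y/σ_X and passes through (μ_X, μ_Y).
E[Y | X=1.79] = -4.40 + (0.26)·(2.21/1.53)·(1.79 − (1.47)) = -4.40 + (0.37556)·(0.32) = -4.2798.

-4.2798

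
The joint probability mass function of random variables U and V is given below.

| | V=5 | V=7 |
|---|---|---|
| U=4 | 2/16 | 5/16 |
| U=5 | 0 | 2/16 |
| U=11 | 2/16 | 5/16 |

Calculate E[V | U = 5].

7

P(U = 5) = 1/8.
Summing V·P(U=x,V=y) over the conditioning event gives 7/8.
E[V | U = 5] = (7/8) / (1/8) = 7.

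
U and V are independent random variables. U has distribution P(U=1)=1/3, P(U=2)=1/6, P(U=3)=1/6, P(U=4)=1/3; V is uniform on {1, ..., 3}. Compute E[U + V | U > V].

P(U > V) = 1/2.
Summing (U+V)·P(x,y) over outcomes with U > V gives 8/3.
E[U + V | U > V] = (8/3) / (1/2) = 16/3.

16/3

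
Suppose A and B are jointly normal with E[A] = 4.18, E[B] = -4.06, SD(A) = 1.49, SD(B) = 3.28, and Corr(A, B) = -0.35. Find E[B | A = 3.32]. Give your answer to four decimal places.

E[B | A=x] = μ_B + ρ(σ_B/σ_A)(x − μ_A) for jointly normal variables.
E[B | A=3.32] = -4.06 + (-0.35)·(3.28/1.49)·(3.32 − (4.18)) = -4.06 + (-0.77047)·(-0.86) = -3.3974.

-3.3974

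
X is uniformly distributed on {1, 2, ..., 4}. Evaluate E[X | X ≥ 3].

7/2

Given X ≥ 3, X is equally likely to be any of {3, 4}.
E[X | X ≥ 3] = (3 + 4) / 2 = 7/2.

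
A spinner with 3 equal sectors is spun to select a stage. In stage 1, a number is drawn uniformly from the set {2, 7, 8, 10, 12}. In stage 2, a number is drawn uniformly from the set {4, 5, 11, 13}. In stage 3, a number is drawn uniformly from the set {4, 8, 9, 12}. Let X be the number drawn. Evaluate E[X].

E[X | stage 1] = (2+7+8+10+12)/5 = 39/5.
E[X | stage 2] = (4+5+11+13)/4 = 33/4.
E[X | stage 3] = (4+8+9+12)/4 = 33/4.
By the law of total expectation,
E[X] = (1/3)·(39/5) + (1/3)·(33/4) + (1/3)·(33/4) = 81/10.

81/10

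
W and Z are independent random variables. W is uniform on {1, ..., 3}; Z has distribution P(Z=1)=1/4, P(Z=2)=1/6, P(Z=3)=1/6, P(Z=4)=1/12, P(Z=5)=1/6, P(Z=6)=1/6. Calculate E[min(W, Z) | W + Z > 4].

44/21

P(W + Z > 4) = 7/12.
Summing min(W,Z)·P(x,y) over outcomes with W + Z > 4 gives 11/9.
E[min(W, Z) | W + Z > 4] = (11/9) / (7/12) = 44/21.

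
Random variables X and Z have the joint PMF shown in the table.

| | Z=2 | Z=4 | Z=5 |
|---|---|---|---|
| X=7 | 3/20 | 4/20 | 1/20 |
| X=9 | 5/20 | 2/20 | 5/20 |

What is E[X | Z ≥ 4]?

P(Z ≥ 4) = 3/5.
Summing X·P(X=x,Z=y) over the conditioning event gives 49/10.
E[X | Z ≥ 4] = (49/10) / (3/5) = 49/6.

49/6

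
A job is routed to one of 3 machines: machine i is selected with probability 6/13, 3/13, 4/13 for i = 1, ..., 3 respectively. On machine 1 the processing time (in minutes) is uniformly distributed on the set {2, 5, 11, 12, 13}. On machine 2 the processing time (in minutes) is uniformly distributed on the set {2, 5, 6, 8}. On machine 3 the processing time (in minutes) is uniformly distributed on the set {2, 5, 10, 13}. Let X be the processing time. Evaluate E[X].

E[X | machine 1] = (2+5+11+12+13)/5 = 43/5.
E[X | machine 2] = (2+5+6+8)/4 = 21/4.
E[X | machine 3] = (2+5+10+13)/4 = 15/2.
By the law of total expectation,
E[X] = (6/13)·(43/5) + (3/13)·(21/4) + (4/13)·(15/2) = 1947/260.

1947/260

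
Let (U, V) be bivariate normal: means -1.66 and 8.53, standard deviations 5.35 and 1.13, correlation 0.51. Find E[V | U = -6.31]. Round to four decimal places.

For a bivariate normal, E[V | U=x] = μ_V + ρ·(σ_V/σ_U)·(x − μ_U).
E[V | U=-6.31] = 8.53 + (0.51)·(1.13/5.35)·(-6.31 − (-1.66)) = 8.53 + (0.10772)·(-4.65) = 8.0291.

8.0291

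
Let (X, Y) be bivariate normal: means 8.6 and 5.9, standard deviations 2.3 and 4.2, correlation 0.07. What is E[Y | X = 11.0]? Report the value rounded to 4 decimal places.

The regression of Y on X has slope ρ·σ_Y/σ_X and passes through (μ_X, μ_Y).
E[Y | X=11.0] = 5.9 + (0.07)·(4.2/2.3)·(11.0 − (8.6)) = 5.9 + (0.12783)·(2.4) = 6.2068.

6.2068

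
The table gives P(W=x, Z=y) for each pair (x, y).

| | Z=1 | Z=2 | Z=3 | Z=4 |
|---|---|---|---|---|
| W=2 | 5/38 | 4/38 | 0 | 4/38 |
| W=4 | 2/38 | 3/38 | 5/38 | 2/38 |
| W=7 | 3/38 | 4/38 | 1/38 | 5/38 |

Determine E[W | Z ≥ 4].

P(Z ≥ 4) = 11/38.
Σ W·P over the event = 2·(4/38) + 4·(2/38) + 7·(5/38) = 51/38.
E[W | Z ≥ 4] = (51/38) / (11/38) = 51/11.

51/11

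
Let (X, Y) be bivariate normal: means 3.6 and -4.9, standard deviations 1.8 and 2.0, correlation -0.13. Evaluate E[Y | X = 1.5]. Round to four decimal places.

-4.5967

For a bivariate normal, E[Y | X=x] = μ_Y + ρ·(σ_Y/σ_X)·(x − μ_X).
E[Y | X=1.5] = -4.9 + (-0.13)·(2.0/1.8)·(1.5 − (3.6)) = -4.9 + (-0.14444)·(-2.1) = -4.5967.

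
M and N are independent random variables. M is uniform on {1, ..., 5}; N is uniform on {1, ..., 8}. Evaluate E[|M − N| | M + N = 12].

3

Outcomes with M + N = 12: (4,8), (5,7), each with probability 1/40.
E[|M − N| | M + N = 12] = (4 + 2) / 2 = 3.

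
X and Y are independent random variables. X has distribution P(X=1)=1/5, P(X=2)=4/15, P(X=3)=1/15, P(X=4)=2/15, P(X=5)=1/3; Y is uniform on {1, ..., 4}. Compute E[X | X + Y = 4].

7/4

P(X + Y = 4) = 2/15.
Summing X·P(x,y) over outcomes with X + Y = 4 gives 7/30.
E[X | X + Y = 4] = (7/30) / (2/15) = 7/4.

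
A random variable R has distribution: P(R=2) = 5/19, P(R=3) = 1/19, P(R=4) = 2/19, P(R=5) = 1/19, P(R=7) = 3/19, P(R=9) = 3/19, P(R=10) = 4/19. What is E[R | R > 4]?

93/11

P(R > 4) = 11/19.
Σ over the event: 5·1/19 + 7·3/19 + 9·3/19 + 10·4/19 = 93/19.
E[R | R > 4] = (93/19) / (11/19) = 93/11.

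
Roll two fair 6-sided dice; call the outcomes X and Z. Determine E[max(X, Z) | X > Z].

P(X > Z) = 5/12.
Summing max(X,Z)·P(x,y) over outcomes with X > Z gives 35/18.
E[max(X, Z) | X > Z] = (35/18) / (5/12) = 14/3.

14/3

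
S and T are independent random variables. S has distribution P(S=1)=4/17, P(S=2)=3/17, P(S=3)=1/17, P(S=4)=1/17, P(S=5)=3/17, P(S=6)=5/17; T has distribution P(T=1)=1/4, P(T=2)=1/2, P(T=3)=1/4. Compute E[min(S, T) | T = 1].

1

P(T = 1) = 1/4.
Summing min(S,T)·P(x,y) over outcomes with T = 1 gives 1/4.
E[min(S, T) | T = 1] = (1/4) / (1/4) = 1.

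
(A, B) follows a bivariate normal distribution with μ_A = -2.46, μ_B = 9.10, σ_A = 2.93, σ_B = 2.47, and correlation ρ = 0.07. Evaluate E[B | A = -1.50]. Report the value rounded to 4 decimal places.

For a bivariate normal, E[B | A=x] = μ_B + ρ·(σ_B/σ_A)·(x − μ_A).
E[B | A=-1.50] = 9.10 + (0.07)·(2.47/2.93)·(-1.50 − (-2.46)) = 9.10 + (0.05901)·(0.96) = 9.1566.

9.1566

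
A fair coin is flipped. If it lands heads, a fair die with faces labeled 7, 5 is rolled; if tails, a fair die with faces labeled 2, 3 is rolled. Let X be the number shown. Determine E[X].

17/4

E[X | heads] = (7+5)/2 = 6.
E[X | tails] = (2+3)/2 = 5/2.
E[X] = (1/2)·(6) + (1/2)·(5/2) = 17/4.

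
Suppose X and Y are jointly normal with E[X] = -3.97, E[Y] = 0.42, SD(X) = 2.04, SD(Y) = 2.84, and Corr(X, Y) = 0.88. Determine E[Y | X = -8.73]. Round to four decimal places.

-5.4115

The regression of Y on X has slope ρ·σ_Y/σ_X and passes through (μ_X, μ_Y).
E[Y | X=-8.73] = 0.42 + (0.88)·(2.84/2.04)·(-8.73 − (-3.97)) = 0.42 + (1.2251)·(-4.76) = -5.4115.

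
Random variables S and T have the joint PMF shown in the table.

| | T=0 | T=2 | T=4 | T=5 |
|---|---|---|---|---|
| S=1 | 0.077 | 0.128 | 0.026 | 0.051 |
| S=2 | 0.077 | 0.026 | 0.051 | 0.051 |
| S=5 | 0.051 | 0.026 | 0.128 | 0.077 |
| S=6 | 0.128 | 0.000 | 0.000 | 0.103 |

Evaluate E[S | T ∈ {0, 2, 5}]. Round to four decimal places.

P(T ∈ {0, 2, 5}) = 0.795.
Summing S·P(S=x,T=y) over the conditioning event gives 2.720.
E[S | T ∈ {0, 2, 5}] = (2.720) / (0.795) = 3.4214.

3.4214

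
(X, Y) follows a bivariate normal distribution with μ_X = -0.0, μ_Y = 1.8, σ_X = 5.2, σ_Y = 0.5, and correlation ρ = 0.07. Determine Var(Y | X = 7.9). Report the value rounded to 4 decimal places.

Var(Y | X=x) = (1 − ρ²)·σ_Y².
Var(Y | X=7.9) = (0.5)²·(1 − (0.07)²) = 0.25·0.9951 = 0.2488.

0.2488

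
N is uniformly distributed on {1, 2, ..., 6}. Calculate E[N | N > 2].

Given N > 2, N is equally likely to be any of {3, 4, 5, 6}.
E[N | N > 2] = (3 + 4 + 5 + 6) / 4 = 9/2.

9/2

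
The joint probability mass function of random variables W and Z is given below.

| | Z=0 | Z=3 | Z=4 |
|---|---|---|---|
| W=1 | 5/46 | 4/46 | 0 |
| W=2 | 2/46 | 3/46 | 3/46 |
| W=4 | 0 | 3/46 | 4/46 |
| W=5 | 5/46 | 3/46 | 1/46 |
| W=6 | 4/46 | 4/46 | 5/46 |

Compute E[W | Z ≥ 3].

59/15

P(Z ≥ 3) = 15/23.
Summing W·P(W=x,Z=y) over the conditioning event gives 59/23.
E[W | Z ≥ 3] = (59/23) / (15/23) = 59/15.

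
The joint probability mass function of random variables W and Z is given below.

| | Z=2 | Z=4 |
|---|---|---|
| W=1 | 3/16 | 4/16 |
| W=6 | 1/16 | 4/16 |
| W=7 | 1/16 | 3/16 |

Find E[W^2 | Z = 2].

P(Z = 2) = 5/16.
Σ W^2·P over the event = 1·(3/16) + 36·(1/16) + 49·(1/16) = 11/2.
E[W^2 | Z = 2] = (11/2) / (5/16) = 88/5.

88/5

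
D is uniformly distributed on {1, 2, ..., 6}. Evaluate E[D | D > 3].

Given D > 3, D is equally likely to be any of {4, 5, 6}.
E[D | D > 3] = (4 + 5 + 6) / 3 = 5.

5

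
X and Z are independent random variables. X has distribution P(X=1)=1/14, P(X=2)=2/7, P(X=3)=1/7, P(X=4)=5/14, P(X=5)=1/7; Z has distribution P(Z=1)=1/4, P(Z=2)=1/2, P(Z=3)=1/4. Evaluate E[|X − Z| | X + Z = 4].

6/11

P(X + Z = 4) = 11/56.
Summing |X−Z|·P(x,y) over outcomes with X + Z = 4 gives 3/28.
E[|X − Z| | X + Z = 4] = (3/28) / (11/56) = 6/11.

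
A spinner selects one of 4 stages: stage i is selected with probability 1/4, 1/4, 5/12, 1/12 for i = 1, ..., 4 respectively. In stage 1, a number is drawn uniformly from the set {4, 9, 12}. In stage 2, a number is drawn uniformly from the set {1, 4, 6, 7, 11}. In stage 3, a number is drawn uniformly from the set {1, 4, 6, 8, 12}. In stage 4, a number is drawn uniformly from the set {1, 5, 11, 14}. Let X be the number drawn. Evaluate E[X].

541/80

E[X | stage 1] = (4+9+12)/3 = 25/3.
E[X | stage 2] = (1+4+6+7+11)/5 = 29/5.
E[X | stage 3] = (1+4+6+8+12)/5 = 31/5.
E[X | stage 4] = (1+5+11+14)/4 = 31/4.
E[X] = (1/4)·(25/3) + (1/4)·(29/5) + (5/12)·(31/5) + (1/12)·(31/4) = 541/80.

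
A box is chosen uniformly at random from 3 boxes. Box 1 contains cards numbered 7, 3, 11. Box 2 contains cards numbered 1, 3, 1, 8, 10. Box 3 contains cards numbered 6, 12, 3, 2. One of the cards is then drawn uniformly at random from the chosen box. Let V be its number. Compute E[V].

E[V | box 1] = (7+3+11)/3 = 7.
E[V | box 2] = (1+3+1+8+10)/5 = 23/5.
E[V | box 3] = (6+12+3+2)/4 = 23/4.
By the law of total expectation,
E[V] = (1/3)·(7) + (1/3)·(23/5) + (1/3)·(23/4) = 347/60.

347/60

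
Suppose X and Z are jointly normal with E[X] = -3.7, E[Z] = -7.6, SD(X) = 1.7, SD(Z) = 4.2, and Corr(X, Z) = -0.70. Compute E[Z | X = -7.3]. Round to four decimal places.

-1.3741

The regression of Z on X has slope ρ·σ_Z/σ_X and passes through (μ_X, μ_Z).
E[Z | X=-7.3] = -7.6 + (-0.70)·(4.2/1.7)·(-7.3 − (-3.7)) = -7.6 + (-1.72941)·(-3.6) = -1.3741.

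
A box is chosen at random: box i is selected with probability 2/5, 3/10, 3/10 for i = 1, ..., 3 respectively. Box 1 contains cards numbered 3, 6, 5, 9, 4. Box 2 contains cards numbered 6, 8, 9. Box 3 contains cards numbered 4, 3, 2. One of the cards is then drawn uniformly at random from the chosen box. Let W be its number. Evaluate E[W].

134/25

E[W | box 1] = (3+6+5+9+4)/5 = 27/5.
E[W | box 2] = (6+8+9)/3 = 23/3.
E[W | box 3] = (4+3+2)/3 = 3.
E[W] = (2/5)·(27/5) + (3/10)·(23/3) + (3/10)·(3) = 134/25.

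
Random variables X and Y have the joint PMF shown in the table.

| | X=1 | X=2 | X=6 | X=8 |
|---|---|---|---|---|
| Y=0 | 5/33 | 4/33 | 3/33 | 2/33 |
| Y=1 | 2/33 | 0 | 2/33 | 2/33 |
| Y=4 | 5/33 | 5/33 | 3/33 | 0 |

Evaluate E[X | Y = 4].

33/13

P(Y = 4) = 13/33.
Σ X·P over the event = 1·(5/33) + 2·(5/33) + 6·(3/33) = 1.
E[X | Y = 4] = (1) / (13/33) = 33/13.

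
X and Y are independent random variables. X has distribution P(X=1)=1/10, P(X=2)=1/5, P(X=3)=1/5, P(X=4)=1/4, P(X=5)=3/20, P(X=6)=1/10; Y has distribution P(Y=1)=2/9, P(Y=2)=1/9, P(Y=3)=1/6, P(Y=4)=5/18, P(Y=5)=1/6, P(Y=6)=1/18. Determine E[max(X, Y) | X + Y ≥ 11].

6

P(X + Y ≥ 11) = 11/360.
Summing max(X,Y)·P(x,y) over outcomes with X + Y ≥ 11 gives 11/60.
E[max(X, Y) | X + Y ≥ 11] = (11/60) / (11/360) = 6.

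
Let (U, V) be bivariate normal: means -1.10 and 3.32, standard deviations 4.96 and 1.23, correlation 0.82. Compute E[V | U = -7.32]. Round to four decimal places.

For a bivariate normal, E[V | U=x] = μ_V + ρ·(σ_V/σ_U)·(x − μ_U).
E[V | U=-7.32] = 3.32 + (0.82)·(1.23/4.96)·(-7.32 − (-1.10)) = 3.32 + (0.20335)·(-6.22) = 2.0552.

2.0552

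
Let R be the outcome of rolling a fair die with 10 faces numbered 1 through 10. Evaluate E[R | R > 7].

Given R > 7, R is equally likely to be any of {8, 9, 10}.
E[R | R > 7] = (8 + 9 + 10) / 3 = 9.

9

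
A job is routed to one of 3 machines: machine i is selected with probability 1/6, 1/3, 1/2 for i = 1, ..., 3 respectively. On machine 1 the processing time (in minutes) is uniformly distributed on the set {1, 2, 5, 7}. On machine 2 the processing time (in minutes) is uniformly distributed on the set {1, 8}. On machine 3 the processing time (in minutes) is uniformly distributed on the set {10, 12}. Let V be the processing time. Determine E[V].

61/8

E[V | machine 1] = (1+2+5+7)/4 = 15/4.
E[V | machine 2] = (1+8)/2 = 9/2.
E[V | machine 3] = (10+12)/2 = 11.
E[V] = (1/6)·(15/4) + (1/3)·(9/2) + (1/2)·(11) = 61/8.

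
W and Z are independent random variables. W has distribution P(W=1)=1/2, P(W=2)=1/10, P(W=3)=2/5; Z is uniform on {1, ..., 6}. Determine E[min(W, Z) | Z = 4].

P(Z = 4) = 1/6.
Summing min(W,Z)·P(x,y) over outcomes with Z = 4 gives 19/60.
E[min(W, Z) | Z = 4] = (19/60) / (1/6) = 19/10.

19/10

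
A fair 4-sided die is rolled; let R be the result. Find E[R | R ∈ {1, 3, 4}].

8/3

P(R ∈ {1, 3, 4}) = 3/4.
Σ over the event: 1·1/4 + 3·1/4 + 4·1/4 = 2.
E[R | R ∈ {1, 3, 4}] = (2) / (3/4) = 8/3.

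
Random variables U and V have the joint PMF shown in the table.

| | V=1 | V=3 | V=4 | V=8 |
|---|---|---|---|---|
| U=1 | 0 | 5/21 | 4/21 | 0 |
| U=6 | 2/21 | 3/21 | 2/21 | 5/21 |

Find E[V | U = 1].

31/9

P(U = 1) = 3/7.
Σ V·P over the event = 3·(5/21) + 4·(4/21) = 31/21.
E[V | U = 1] = (31/21) / (3/7) = 31/9.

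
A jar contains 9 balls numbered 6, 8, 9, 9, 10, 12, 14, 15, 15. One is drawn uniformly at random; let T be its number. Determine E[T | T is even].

10

P(T is even) = 5/9.
Σ over the event: 6·1/9 + 8·1/9 + 10·1/9 + 12·1/9 + 14·1/9 = 50/9.
E[T | T is even] = (50/9) / (5/9) = 10.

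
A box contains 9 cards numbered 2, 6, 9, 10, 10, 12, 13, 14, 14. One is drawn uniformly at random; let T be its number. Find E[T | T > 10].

P(T > 10) = 4/9.
Σ over the event: 12·1/9 + 13·1/9 + 14·2/9 = 53/9.
E[T | T > 10] = (53/9) / (4/9) = 53/4.

53/4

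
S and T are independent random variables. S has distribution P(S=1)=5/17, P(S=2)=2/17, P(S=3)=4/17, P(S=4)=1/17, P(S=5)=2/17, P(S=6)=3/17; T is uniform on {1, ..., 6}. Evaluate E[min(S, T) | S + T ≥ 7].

P(S + T ≥ 7) = 53/102.
Summing min(S,T)·P(x,y) over outcomes with S + T ≥ 7 gives 55/34.
E[min(S, T) | S + T ≥ 7] = (55/34) / (53/102) = 165/53.

165/53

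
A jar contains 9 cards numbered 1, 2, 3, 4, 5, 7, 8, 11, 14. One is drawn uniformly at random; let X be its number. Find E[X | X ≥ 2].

27/4

P(X ≥ 2) = 8/9.
Σ over the event: 2·1/9 + 3·1/9 + 4·1/9 + 5·1/9 + 7·1/9 + 8·1/9 + 11·1/9 + 14·1/9 = 6.
E[X | X ≥ 2] = (6) / (8/9) = 27/4.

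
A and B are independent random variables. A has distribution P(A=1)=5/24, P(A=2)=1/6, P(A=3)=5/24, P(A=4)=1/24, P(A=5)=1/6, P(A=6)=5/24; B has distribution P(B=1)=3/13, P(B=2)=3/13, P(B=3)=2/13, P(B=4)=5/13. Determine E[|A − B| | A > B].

P(A > B) = 167/312.
Summing |A−B|·P(x,y) over outcomes with A > B gives 409/312.
E[|A − B| | A > B] = (409/312) / (167/312) = 409/167.

409/167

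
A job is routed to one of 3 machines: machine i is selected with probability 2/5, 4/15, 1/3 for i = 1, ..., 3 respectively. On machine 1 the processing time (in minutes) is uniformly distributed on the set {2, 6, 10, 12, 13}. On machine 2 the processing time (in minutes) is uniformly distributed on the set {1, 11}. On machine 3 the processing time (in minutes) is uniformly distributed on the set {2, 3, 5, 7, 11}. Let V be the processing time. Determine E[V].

518/75

E[V | machine 1] = (2+6+10+12+13)/5 = 43/5.
E[V | machine 2] = (1+11)/2 = 6.
E[V | machine 3] = (2+3+5+7+11)/5 = 28/5.
E[V] = (2/5)·(43/5) + (4/15)·(6) + (1/3)·(28/5) = 518/75.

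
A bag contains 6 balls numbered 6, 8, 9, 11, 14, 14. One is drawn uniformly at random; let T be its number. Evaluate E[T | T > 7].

56/5

P(T > 7) = 5/6.
Σ over the event: 8·1/6 + 9·1/6 + 11·1/6 + 14·1/3 = 28/3.
E[T | T > 7] = (28/3) / (5/6) = 56/5.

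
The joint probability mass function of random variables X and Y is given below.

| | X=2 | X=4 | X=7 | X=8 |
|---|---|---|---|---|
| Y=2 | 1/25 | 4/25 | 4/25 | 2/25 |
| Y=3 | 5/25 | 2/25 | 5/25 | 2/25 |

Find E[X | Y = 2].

P(Y = 2) = 11/25.
Σ X·P over the event = 2·(1/25) + 4·(4/25) + 7·(4/25) + 8·(2/25) = 62/25.
E[X | Y = 2] = (62/25) / (11/25) = 62/11.

62/11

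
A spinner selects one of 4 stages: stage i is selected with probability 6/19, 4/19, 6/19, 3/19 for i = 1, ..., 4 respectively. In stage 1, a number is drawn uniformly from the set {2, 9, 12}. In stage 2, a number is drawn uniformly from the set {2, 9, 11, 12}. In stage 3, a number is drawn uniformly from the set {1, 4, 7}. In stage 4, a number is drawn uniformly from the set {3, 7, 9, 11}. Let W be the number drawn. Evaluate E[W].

253/38

E[W | stage 1] = (2+9+12)/3 = 23/3.
E[W | stage 2] = (2+9+11+12)/4 = 17/2.
E[W | stage 3] = (1+4+7)/3 = 4.
E[W | stage 4] = (3+7+9+11)/4 = 15/2.
By the law of total expectation,
E[W] = (6/19)·(23/3) + (4/19)·(17/2) + (6/19)·(4) + (3/19)·(15/2) = 253/38.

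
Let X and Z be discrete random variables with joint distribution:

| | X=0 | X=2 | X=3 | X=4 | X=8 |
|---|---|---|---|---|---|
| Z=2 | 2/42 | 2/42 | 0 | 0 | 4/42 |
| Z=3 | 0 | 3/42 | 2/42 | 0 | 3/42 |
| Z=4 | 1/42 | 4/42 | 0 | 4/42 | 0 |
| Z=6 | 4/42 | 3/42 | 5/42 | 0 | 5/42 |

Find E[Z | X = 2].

P(X = 2) = 2/7.
Summing Z·P(X=x,Z=y) over the conditioning event gives 47/42.
E[Z | X = 2] = (47/42) / (2/7) = 47/12.

47/12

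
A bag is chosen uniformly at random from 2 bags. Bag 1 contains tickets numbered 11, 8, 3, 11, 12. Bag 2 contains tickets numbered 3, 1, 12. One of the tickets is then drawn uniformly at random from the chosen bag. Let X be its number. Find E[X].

43/6

E[X | bag 1] = (11+8+3+11+12)/5 = 9.
E[X | bag 2] = (3+1+12)/3 = 16/3.
By the law of total expectation,
E[X] = (1/2)·(9) + (1/2)·(16/3) = 43/6.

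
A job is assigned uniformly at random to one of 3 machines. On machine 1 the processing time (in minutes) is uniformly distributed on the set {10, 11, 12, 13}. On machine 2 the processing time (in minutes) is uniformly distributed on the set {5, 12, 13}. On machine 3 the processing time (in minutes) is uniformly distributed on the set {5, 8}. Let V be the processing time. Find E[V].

E[V | machine 1] = (10+11+12+13)/4 = 23/2.
E[V | machine 2] = (5+12+13)/3 = 10.
E[V | machine 3] = (5+8)/2 = 13/2.
E[V] = (1/3)·(23/2) + (1/3)·(10) + (1/3)·(13/2) = 28/3.

28/3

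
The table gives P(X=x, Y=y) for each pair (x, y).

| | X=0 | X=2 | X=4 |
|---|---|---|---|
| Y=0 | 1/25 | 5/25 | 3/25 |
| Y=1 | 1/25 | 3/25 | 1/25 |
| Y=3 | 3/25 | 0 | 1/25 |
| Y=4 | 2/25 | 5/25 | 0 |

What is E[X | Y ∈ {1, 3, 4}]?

P(Y ∈ {1, 3, 4}) = 16/25.
Σ X·P over the event = 0·(1/25) + 0·(3/25) + 0·(2/25) + 2·(3/25) + 2·(5/25) + 4·(1/25) + 4·(1/25) = 24/25.
E[X | Y ∈ {1, 3, 4}] = (24/25) / (16/25) = 3/2.

3/2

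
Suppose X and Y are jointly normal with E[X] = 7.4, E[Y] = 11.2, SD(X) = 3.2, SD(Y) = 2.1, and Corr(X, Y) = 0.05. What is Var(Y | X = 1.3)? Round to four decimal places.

4.3990

Var(Y | X=x) = (1 − ρ²)·σ_Y².
Var(Y | X=1.3) = (2.1)²·(1 − (0.05)²) = 4.41·0.9975 = 4.3990.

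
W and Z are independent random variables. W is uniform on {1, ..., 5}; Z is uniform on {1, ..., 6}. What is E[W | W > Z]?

4

Outcomes with W > Z: (2,1), (3,1), (3,2), (4,1), (4,2), (4,3), (5,1), (5,2), (5,3), (5,4), each with probability 1/30.
E[W | W > Z] = (2 + 3 + 3 + 4 + 4 + 4 + 5 + 5 + 5 + 5) / 10 = 4.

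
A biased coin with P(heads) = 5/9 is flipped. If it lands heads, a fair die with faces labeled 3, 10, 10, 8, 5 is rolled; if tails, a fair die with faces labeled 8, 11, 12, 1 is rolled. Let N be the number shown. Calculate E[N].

68/9

E[N | heads] = (3+10+10+8+5)/5 = 36/5.
E[N | tails] = (8+11+12+1)/4 = 8.
E[N] = (5/9)·(36/5) + (4/9)·(8) = 68/9.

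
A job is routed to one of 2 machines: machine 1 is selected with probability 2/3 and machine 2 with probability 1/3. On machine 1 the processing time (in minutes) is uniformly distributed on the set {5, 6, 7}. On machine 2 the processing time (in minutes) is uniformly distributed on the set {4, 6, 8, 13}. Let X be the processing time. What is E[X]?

E[X | machine 1] = (5+6+7)/3 = 6.
E[X | machine 2] = (4+6+8+13)/4 = 31/4.
By the law of total expectation,
E[X] = (2/3)·(6) + (1/3)·(31/4) = 79/12.

79/12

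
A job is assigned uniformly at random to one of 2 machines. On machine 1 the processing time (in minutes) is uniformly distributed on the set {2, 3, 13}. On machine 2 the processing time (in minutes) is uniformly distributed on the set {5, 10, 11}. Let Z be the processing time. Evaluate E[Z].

E[Z | machine 1] = (2+3+13)/3 = 6.
E[Z | machine 2] = (5+10+11)/3 = 26/3.
E[Z] = (1/2)·(6) + (1/2)·(26/3) = 22/3.

22/3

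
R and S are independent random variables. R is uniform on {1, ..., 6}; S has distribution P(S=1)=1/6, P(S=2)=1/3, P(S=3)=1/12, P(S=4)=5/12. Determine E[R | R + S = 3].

4/3

P(R + S = 3) = 1/12.
Summing R·P(x,y) over outcomes with R + S = 3 gives 1/9.
E[R | R + S = 3] = (1/9) / (1/12) = 4/3.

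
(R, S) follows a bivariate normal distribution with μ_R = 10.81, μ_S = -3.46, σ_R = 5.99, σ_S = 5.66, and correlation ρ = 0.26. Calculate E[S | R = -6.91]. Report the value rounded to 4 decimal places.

-7.8134

E[S | R=x] = μ_S + ρ(σ_S/σ_R)(x − μ_R) for jointly normal variables.
E[S | R=-6.91] = -3.46 + (0.26)·(5.66/5.99)·(-6.91 − (10.81)) = -3.46 + (0.24568)·(-17.72) = -7.8134.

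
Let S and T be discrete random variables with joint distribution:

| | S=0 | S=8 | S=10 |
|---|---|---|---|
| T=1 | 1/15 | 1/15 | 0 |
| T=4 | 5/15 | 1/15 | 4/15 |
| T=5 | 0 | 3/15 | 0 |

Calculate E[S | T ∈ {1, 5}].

32/5

P(T ∈ {1, 5}) = 1/3.
Σ S·P over the event = 0·(1/15) + 8·(1/15) + 8·(3/15) = 32/15.
E[S | T ∈ {1, 5}] = (32/15) / (1/3) = 32/5.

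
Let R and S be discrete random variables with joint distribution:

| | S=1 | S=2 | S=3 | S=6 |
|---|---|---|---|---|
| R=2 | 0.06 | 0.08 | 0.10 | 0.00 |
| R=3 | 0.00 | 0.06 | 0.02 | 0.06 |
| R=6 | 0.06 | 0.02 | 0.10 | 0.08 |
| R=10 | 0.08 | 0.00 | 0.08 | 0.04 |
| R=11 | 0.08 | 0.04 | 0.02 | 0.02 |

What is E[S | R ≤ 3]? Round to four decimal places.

P(R ≤ 3) = 0.38.
Σ S·P over the event = 1·(0.06) + 2·(0.08) + 3·(0.10) + 2·(0.06) + 3·(0.02) + 6·(0.06) = 1.06.
E[S | R ≤ 3] = (1.06) / (0.38) = 2.7895.

2.7895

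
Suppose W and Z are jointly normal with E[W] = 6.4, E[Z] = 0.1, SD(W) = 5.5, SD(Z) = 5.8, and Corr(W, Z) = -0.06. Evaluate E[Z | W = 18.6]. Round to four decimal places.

-0.6719

The regression of Z on W has slope ρ·σ_Z/σ_W and passes through (μ_W, μ_Z).
E[Z | W=18.6] = 0.1 + (-0.06)·(5.8/5.5)·(18.6 − (6.4)) = 0.1 + (-0.063273)·(12.2) = -0.6719.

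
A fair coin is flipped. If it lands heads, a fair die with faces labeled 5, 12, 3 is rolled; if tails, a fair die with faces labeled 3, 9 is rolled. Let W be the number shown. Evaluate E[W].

19/3

E[W | heads] = (5+12+3)/3 = 20/3.
E[W | tails] = (3+9)/2 = 6.
E[W] = (1/2)·(20/3) + (1/2)·(6) = 19/3.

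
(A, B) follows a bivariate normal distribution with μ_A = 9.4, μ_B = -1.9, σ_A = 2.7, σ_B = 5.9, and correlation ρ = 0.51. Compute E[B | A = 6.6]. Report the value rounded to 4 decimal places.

-5.0204

E[B | A=x] = μ_B + ρ(σ_B/σ_A)(x − μ_A) for jointly normal variables.
E[B | A=6.6] = -1.9 + (0.51)·(5.9/2.7)·(6.6 − (9.4)) = -1.9 + (1.11444)·(-2.8) = -5.0204.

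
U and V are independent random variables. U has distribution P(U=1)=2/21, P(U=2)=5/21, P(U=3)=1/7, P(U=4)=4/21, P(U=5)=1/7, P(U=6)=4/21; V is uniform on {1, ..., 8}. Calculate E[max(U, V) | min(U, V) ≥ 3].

P(min(U, V) ≥ 3) = 1/2.
Summing max(U,V)·P(x,y) over outcomes with min(U, V) ≥ 3 gives 499/168.
E[max(U, V) | min(U, V) ≥ 3] = (499/168) / (1/2) = 499/84.

499/84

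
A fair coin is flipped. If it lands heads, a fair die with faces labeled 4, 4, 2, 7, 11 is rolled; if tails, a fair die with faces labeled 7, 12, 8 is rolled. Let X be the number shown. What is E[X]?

73/10

E[X | heads] = (4+4+2+7+11)/5 = 28/5.
E[X | tails] = (7+12+8)/3 = 9.
E[X] = (1/2)·(28/5) + (1/2)·(9) = 73/10.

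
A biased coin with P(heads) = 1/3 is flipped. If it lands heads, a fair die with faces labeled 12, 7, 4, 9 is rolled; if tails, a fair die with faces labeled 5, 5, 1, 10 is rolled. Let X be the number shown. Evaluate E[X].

E[X | heads] = (12+7+4+9)/4 = 8.
E[X | tails] = (5+5+1+10)/4 = 21/4.
E[X] = (1/3)·(8) + (2/3)·(21/4) = 37/6.

37/6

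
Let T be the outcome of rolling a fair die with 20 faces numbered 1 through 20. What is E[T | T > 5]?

13

P(T > 5) = 3/4.
E[T | T > 5] = (39/4) / (3/4) = 13.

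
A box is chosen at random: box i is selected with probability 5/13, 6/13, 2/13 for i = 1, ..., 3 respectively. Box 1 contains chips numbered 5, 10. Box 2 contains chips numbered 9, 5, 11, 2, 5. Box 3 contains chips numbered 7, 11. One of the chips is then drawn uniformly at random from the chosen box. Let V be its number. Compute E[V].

E[V | box 1] = (5+10)/2 = 15/2.
E[V | box 2] = (9+5+11+2+5)/5 = 32/5.
E[V | box 3] = (7+11)/2 = 9.
By the law of total expectation,
E[V] = (5/13)·(15/2) + (6/13)·(32/5) + (2/13)·(9) = 939/130.

939/130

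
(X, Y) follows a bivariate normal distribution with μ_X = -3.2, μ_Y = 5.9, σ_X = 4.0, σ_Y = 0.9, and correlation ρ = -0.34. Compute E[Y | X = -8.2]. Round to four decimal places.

6.2825

E[Y | X=x] = μ_Y + ρ(σ_Y/σ_X)(x − μ_X) for jointly normal variables.
E[Y | X=-8.2] = 5.9 + (-0.34)·(0.9/4.0)·(-8.2 − (-3.2)) = 5.9 + (-0.0765)·(-5) = 6.2825.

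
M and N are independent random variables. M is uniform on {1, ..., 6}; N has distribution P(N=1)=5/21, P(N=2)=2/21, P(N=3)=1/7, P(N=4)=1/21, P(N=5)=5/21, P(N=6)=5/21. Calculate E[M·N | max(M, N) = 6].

P(max(M, N) = 6) = 23/63.
Summing MN·P(x,y) over outcomes with max(M, N) = 6 gives 152/21.
E[M·N | max(M, N) = 6] = (152/21) / (23/63) = 456/23.

456/23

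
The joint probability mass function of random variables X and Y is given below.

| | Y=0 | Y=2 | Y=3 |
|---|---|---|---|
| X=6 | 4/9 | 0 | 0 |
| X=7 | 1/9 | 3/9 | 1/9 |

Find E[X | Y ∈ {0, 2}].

13/2

P(Y ∈ {0, 2}) = 8/9.
Σ X·P over the event = 6·(4/9) + 7·(1/9) + 7·(3/9) = 52/9.
E[X | Y ∈ {0, 2}] = (52/9) / (8/9) = 13/2.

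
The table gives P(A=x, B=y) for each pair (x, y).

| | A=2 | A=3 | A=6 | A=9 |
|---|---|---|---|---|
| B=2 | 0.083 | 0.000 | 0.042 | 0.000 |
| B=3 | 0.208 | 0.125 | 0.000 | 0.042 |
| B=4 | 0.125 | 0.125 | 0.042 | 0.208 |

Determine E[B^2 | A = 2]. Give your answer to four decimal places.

10.1058

P(A = 2) = 0.416.
Σ B^2·P over the event = 4·(0.083) + 9·(0.208) + 16·(0.125) = 4.204.
E[B^2 | A = 2] = (4.204) / (0.416) = 10.1058.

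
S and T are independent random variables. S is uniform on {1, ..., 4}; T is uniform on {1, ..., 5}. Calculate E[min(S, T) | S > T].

5/3

Outcomes with S > T: (2,1), (3,1), (3,2), (4,1), (4,2), (4,3), each with probability 1/20.
E[min(S, T) | S > T] = (1 + 1 + 2 + 1 + 2 + 3) / 6 = 5/3.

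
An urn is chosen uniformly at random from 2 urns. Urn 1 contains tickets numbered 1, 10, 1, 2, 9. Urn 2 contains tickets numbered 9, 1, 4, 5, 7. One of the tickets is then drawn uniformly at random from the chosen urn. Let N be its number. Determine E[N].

E[N | urn 1] = (1+10+1+2+9)/5 = 23/5.
E[N | urn 2] = (9+1+4+5+7)/5 = 26/5.
E[N] = (1/2)·(23/5) + (1/2)·(26/5) = 49/10.

49/10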